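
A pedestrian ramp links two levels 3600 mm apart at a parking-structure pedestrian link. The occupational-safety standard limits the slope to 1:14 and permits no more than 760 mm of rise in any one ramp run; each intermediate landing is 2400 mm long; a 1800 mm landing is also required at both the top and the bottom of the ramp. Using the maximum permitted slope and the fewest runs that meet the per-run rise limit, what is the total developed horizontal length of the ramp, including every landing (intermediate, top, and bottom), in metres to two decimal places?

63.60 m

3600 / 760 = 4.74, so 5 ramp runs are needed. That means 4 intermediate landings.
Horizontal run for 3600 mm of rise at 1:14 is 3600 × 14 = 50400 mm.
4 intermediate landings contribute 4 × 2400 = 9600 mm.
Top and bottom landings: 2 × 1800 = 3600 mm.
Total = 50400 + 9600 + 3600 = 63600 mm.
= 63.60 m.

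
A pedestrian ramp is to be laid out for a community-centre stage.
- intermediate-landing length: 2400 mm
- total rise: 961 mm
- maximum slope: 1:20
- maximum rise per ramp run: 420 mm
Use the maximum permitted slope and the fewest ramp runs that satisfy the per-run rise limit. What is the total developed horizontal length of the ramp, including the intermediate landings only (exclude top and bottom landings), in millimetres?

24020 mm

⌈961/420⌉ = 3 ramp runs. That means 2 intermediate landings.
Ramp run (horizontal) at 1:20: 961 × 20 = 19220 mm.
2 intermediate landings contribute 2 × 2400 = 4800 mm.
Developed length = 19220 + 4800 = 24020 mm.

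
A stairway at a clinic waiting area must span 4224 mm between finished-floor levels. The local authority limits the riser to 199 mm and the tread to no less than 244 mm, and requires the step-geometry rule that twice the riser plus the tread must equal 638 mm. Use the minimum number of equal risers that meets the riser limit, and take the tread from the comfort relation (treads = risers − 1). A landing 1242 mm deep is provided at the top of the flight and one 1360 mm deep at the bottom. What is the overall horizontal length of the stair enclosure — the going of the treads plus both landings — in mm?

7936 mm

⌈4224/199⌉ = 22 risers.
R = 4224 ÷ 22 = 192 mm.
T = 638 − 2·192 = 254 mm, which satisfies the 244 mm minimum.
22 risers give 21 treads; going = 21 × 254 = 5334 mm.
Enclosure = 5334 + 1242 + 1360 = 7936 mm.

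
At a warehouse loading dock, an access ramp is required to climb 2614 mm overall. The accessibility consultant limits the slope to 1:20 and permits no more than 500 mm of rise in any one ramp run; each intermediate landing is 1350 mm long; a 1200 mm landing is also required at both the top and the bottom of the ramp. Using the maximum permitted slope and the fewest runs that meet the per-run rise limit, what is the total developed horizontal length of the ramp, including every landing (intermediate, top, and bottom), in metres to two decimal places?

61.43 m

⌈2614/500⌉ = 6 ramp runs. That means 5 intermediate landings.
Horizontal run for 2614 mm of rise at 1:20 is 2614 × 20 = 52280 mm.
5 intermediate landings contribute 5 × 1350 = 6750 mm.
Top and bottom landings: 2 × 1200 = 2400 mm.
Total = 52280 + 6750 + 2400 = 61430 mm.
= 61.43 m.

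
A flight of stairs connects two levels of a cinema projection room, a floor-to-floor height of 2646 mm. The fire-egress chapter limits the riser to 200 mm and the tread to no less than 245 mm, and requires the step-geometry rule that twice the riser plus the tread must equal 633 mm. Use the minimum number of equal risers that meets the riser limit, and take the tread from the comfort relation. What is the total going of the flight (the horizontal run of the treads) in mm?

At most 200 each: 2646/200 = 13.23, giving 14 risers.
R = 2646 ÷ 14 = 189 mm.
Tread T = 633 − 2 × 189 = 255 mm (≥ 245 mm).
Going = (14 − 1) × 255 = 3315 mm.

3315 mm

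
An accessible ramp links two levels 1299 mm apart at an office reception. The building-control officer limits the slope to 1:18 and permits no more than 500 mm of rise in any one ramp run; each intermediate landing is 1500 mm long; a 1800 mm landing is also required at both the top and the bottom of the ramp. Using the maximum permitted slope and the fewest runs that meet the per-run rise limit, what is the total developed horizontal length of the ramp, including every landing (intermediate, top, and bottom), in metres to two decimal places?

29.98 m

At most 500 each: 1299/500 = 2.60, giving 3 ramp runs. That means 2 intermediate landings.
Horizontal run for 1299 mm of rise at 1:18 is 1299 × 18 = 23382 mm.
Intermediate landings: 2 × 1500 = 3000 mm.
Top and bottom landings: 2 × 1800 = 3600 mm.
Total = 23382 + 3000 + 3600 = 29982 mm.
= 29.98 m.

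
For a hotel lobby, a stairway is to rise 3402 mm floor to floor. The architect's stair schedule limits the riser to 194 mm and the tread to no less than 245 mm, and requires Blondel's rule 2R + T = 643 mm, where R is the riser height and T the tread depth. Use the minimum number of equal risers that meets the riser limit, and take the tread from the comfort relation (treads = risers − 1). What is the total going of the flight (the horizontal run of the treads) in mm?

3402 / 194 = 17.54, so 18 risers are needed.
Each riser is 3402/18 = 189 mm (≤ 194 mm).
T = 643 − 2·189 = 265 mm, which satisfies the 245 mm minimum.
Treads = 18 − 1 = 17; going = 17 × 265 = 4505 mm.

4505 mm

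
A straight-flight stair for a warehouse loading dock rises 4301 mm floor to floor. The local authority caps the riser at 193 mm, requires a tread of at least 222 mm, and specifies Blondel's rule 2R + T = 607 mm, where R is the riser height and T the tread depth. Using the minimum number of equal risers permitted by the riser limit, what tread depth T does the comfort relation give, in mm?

4301 / 193 = 22.285 → round up to 23 risers.
Each riser is 4301/23 = 187 mm (≤ 193 mm).
T = 607 − 2·187 = 233 mm, which satisfies the 222 mm minimum.

233 mm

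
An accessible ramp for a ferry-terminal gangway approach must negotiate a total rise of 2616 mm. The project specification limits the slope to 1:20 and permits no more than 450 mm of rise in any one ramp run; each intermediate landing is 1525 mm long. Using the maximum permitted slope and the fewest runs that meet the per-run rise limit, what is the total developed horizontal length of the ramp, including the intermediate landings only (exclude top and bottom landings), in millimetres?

2616 / 450 = 5.81, so 6 ramp runs are needed. That means 5 intermediate landings.
Ramp run (horizontal) at 1:20: 2616 × 20 = 52320 mm.
5 intermediate landings contribute 5 × 1525 = 7625 mm.
Total developed length = 52320 + 7625 = 59945 mm.

59945 mm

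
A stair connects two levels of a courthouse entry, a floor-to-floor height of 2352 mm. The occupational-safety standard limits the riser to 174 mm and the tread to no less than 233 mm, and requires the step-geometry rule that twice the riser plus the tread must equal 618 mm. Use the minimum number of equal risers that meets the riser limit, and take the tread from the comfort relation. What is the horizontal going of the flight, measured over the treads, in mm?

3666 mm

At most 174 each: 2352/174 = 13.52, giving 14 risers.
Riser R = 2352 / 14 = 168 mm, within the 174 mm limit.
From 2R + T = 618: T = 618 − 336 = 282 mm.
14 risers give 13 treads; going = 13 × 282 = 3666 mm.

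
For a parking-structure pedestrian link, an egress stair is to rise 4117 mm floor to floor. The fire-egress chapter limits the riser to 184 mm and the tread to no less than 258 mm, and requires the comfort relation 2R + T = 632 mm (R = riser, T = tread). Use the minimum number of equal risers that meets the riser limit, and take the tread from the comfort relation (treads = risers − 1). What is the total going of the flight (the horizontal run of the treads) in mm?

At most 184 each: 4117/184 = 22.38, giving 23 risers.
R = 4117 ÷ 23 = 179 mm.
From 2R + T = 632: T = 632 − 358 = 274 mm.
Going = (23 − 1) × 274 = 6028 mm.

6028 mm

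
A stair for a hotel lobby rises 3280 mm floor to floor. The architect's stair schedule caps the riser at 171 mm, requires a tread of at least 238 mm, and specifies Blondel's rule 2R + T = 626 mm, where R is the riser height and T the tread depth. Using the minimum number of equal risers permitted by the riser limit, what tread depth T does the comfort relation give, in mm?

3280 / 171 = 19.18, so 20 risers are needed.
Riser R = 3280 / 20 = 164 mm, within the 171 mm limit.
Tread T = 626 − 2 × 164 = 298 mm (≥ 238 mm).

298 mm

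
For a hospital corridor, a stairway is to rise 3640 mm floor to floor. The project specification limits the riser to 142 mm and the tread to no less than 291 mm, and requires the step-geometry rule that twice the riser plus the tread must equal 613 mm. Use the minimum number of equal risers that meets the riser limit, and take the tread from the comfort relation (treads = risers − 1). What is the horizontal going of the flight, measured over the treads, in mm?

⌈3640/142⌉ = 26 risers.
R = 3640 ÷ 26 = 140 mm.
Tread T = 613 − 2 × 140 = 333 mm (≥ 291 mm).
Going = (26 − 1) × 333 = 8325 mm.

8325 mm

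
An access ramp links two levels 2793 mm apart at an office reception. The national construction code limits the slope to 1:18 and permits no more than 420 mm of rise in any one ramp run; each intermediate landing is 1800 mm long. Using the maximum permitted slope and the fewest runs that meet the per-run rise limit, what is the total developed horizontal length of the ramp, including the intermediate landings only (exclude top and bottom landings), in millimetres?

2793 / 420 = 6.65, so 7 ramp runs are needed. That means 6 intermediate landings.
Ramp run (horizontal) at 1:18: 2793 × 18 = 50274 mm.
Intermediate landings: 6 × 1800 = 10800 mm.
Total developed length = 50274 + 10800 = 61074 mm.

61074 mm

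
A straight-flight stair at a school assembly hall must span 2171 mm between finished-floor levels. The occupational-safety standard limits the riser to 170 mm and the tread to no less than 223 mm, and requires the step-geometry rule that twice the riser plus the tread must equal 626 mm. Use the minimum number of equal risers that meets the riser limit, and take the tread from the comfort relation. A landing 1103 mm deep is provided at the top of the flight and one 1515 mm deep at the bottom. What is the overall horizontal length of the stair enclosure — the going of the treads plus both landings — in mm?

6122 mm

2171 / 170 = 12.77, so 13 risers are needed.
Each riser is 2171/13 = 167 mm (≤ 170 mm).
From 2R + T = 626: T = 626 − 334 = 292 mm.
Treads = 13 − 1 = 12; going = 12 × 292 = 3504 mm.
Enclosure = 3504 + 1103 + 1515 = 6122 mm.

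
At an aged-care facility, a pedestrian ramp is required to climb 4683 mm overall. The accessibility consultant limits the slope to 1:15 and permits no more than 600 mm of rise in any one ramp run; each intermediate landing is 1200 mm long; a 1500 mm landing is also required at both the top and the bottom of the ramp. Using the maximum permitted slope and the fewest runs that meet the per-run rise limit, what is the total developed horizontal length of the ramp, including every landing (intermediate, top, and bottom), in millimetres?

81645 mm

At most 600 each: 4683/600 = 7.80, giving 8 ramp runs. That means 7 intermediate landings.
Horizontal run for 4683 mm of rise at 1:15 is 4683 × 15 = 70245 mm.
Intermediate landings: 7 × 1200 = 8400 mm.
Top and bottom landings: 2 × 1500 = 3000 mm.
Total = 70245 + 8400 + 3000 = 81645 mm.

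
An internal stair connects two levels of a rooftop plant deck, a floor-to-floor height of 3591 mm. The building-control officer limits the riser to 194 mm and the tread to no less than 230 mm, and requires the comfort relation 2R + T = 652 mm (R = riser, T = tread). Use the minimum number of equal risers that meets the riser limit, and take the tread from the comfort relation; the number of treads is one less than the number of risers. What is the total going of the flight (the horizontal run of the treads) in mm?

4932 mm

⌈3591/194⌉ = 19 risers.
Riser R = 3591 / 19 = 189 mm, within the 194 mm limit.
T = 652 − 2·189 = 274 mm, which satisfies the 230 mm minimum.
19 risers give 18 treads; going = 18 × 274 = 4932 mm.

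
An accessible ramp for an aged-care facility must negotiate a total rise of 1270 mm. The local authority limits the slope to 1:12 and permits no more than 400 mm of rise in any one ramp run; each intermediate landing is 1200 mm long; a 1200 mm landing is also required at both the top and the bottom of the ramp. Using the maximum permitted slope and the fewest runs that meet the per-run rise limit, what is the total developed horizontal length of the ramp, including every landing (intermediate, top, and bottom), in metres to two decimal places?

1270 / 400 = 3.175 → round up to 4 ramp runs. That means 3 intermediate landings.
Horizontal run for 1270 mm of rise at 1:12 is 1270 × 12 = 15240 mm.
Intermediate landings: 3 × 1200 = 3600 mm.
Top and bottom landings: 2 × 1200 = 2400 mm.
Total = 15240 + 3600 + 2400 = 21240 mm.
= 21.24 m.

21.24 m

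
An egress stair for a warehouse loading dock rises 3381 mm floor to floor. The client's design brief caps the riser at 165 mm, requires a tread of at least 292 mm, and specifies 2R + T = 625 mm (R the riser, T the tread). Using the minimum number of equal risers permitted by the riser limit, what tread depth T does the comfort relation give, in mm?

⌈3381/165⌉ = 21 risers.
Riser R = 3381 / 21 = 161 mm, within the 165 mm limit.
Tread T = 625 − 2 × 161 = 303 mm (≥ 292 mm).

303 mm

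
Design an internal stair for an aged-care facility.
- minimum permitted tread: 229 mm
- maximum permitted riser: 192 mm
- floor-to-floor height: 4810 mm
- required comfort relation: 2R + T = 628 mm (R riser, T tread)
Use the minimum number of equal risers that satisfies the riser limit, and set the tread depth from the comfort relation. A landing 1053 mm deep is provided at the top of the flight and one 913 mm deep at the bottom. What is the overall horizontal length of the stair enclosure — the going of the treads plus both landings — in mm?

8416 mm

4810 / 192 = 25.05, so 26 risers are needed.
Riser R = 4810 / 26 = 185 mm, within the 192 mm limit.
From 2R + T = 628: T = 628 − 370 = 258 mm.
Going = (26 − 1) × 258 = 6450 mm.
Add landings: 6450 + 1053 + 913 = 8416 mm.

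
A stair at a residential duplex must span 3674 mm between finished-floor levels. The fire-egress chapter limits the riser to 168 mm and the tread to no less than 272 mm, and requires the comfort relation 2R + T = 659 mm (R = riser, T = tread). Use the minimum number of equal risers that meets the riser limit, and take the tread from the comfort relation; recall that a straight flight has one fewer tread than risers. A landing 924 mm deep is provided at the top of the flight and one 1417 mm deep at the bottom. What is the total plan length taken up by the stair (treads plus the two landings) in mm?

At most 168 each: 3674/168 = 21.87, giving 22 risers.
Each riser is 3674/22 = 167 mm (≤ 168 mm).
Tread T = 659 − 2 × 167 = 325 mm (≥ 272 mm).
Going = (22 − 1) × 325 = 6825 mm.
Add landings: 6825 + 924 + 1417 = 9166 mm.

9166 mm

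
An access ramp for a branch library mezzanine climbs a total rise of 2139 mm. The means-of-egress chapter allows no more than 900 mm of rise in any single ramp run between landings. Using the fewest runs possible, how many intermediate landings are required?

2 intermediate landings

2139 / 900 = 2.38, so 3 ramp runs are needed.
3 runs are separated by 2 intermediate landings.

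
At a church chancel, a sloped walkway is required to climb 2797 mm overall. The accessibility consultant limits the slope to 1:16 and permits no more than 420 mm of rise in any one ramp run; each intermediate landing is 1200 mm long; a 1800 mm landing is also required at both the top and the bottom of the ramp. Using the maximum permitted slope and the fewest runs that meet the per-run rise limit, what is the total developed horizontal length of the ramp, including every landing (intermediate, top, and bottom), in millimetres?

55552 mm

⌈2797/420⌉ = 7 ramp runs. That means 6 intermediate landings.
Horizontal run for 2797 mm of rise at 1:16 is 2797 × 16 = 44752 mm.
6 intermediate landings contribute 6 × 1200 = 7200 mm.
Top and bottom landings: 2 × 1800 = 3600 mm.
Total = 44752 + 7200 + 3600 = 55552 mm.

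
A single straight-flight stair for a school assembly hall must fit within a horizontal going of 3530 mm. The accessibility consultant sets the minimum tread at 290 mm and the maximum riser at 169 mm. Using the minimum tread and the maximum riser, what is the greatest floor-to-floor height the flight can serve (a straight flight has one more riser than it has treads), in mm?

3530 / 290 = 12.17, so 12 treads fit.
Risers = treads + 1 = 13.
Maximum height = 13 × 169 = 2197 mm.

2197 mm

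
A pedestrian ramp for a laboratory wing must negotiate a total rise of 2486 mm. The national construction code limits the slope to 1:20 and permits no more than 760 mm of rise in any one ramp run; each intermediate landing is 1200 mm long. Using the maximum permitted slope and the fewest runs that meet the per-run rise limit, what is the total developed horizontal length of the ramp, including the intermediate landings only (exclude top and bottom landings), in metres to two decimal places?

2486 / 760 = 3.27, so 4 ramp runs are needed. That means 3 intermediate landings.
Ramp run (horizontal) at 1:20: 2486 × 20 = 49720 mm.
Intermediate landings: 3 × 1200 = 3600 mm.
Total developed length = 49720 + 3600 = 53320 mm.
= 53.32 m.

53.32 m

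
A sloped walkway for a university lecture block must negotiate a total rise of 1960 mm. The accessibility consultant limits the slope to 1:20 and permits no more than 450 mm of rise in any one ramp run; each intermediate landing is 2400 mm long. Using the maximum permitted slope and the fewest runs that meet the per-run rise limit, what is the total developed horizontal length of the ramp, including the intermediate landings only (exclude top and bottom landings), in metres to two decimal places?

48.80 m

At most 450 each: 1960/450 = 4.36, giving 5 ramp runs. That means 4 intermediate landings.
Horizontal run for 1960 mm of rise at 1:20 is 1960 × 20 = 39200 mm.
4 intermediate landings contribute 4 × 2400 = 9600 mm.
Total developed length = 39200 + 9600 = 48800 mm.
= 48.80 m.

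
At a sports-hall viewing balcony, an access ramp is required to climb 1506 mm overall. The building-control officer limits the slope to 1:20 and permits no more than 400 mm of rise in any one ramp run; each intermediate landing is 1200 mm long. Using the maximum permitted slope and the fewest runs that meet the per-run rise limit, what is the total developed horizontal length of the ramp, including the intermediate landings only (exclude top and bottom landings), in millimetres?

At most 400 each: 1506/400 = 3.77, giving 4 ramp runs. That means 3 intermediate landings.
Horizontal run for 1506 mm of rise at 1:20 is 1506 × 20 = 30120 mm.
3 intermediate landings contribute 3 × 1200 = 3600 mm.
Total developed length = 30120 + 3600 = 33720 mm.

33720 mm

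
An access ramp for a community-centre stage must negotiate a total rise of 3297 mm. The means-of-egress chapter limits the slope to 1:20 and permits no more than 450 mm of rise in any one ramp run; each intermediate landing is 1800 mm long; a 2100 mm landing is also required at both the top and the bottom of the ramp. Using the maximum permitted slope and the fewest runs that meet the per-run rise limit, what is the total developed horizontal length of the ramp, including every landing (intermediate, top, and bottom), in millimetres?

At most 450 each: 3297/450 = 7.33, giving 8 ramp runs. That means 7 intermediate landings.
Ramp run (horizontal) at 1:20: 3297 × 20 = 65940 mm.
Intermediate landings: 7 × 1800 = 12600 mm.
Top and bottom landings: 2 × 2100 = 4200 mm.
Total = 65940 + 12600 + 4200 = 82740 mm.

82740 mm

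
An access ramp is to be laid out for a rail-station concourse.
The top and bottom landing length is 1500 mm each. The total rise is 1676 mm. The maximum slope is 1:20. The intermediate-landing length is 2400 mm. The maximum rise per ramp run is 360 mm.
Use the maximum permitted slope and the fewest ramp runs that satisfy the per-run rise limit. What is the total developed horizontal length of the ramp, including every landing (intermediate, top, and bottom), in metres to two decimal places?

46.12 m

At most 360 each: 1676/360 = 4.66, giving 5 ramp runs. That means 4 intermediate landings.
Horizontal run for 1676 mm of rise at 1:20 is 1676 × 20 = 33520 mm.
4 intermediate landings contribute 4 × 2400 = 9600 mm.
Top and bottom landings: 2 × 1500 = 3000 mm.
Total = 33520 + 9600 + 3000 = 46120 mm.
= 46.12 m.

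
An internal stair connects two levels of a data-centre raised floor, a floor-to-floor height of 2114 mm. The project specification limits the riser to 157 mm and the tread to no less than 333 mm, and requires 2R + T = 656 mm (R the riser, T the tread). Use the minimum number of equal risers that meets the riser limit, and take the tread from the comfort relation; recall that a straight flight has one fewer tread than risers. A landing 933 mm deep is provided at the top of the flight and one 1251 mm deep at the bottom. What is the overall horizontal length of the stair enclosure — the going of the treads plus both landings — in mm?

2114 / 157 = 13.465 → round up to 14 risers.
Each riser is 2114/14 = 151 mm (≤ 157 mm).
Tread T = 656 − 2 × 151 = 354 mm (≥ 333 mm).
Going = (14 − 1) × 354 = 4602 mm.
Add landings: 4602 + 933 + 1251 = 6786 mm.

6786 mm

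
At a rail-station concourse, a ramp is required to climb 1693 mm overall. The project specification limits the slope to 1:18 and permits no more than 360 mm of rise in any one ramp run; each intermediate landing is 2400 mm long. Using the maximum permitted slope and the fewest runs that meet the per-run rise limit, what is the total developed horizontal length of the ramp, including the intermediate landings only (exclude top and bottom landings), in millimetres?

1693 / 360 = 4.70, so 5 ramp runs are needed. That means 4 intermediate landings.
Ramp run (horizontal) at 1:18: 1693 × 18 = 30474 mm.
Intermediate landings: 4 × 2400 = 9600 mm.
Developed length = 30474 + 9600 = 40074 mm.

40074 mm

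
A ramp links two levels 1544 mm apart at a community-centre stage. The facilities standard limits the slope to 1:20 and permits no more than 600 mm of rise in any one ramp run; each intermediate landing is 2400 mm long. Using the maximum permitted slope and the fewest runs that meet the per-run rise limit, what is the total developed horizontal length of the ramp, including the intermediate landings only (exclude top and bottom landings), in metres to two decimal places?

35.68 m

1544 / 600 = 2.57, so 3 ramp runs are needed. That means 2 intermediate landings.
Ramp run (horizontal) at 1:20: 1544 × 20 = 30880 mm.
Intermediate landings: 2 × 2400 = 4800 mm.
Total developed length = 30880 + 4800 = 35680 mm.
= 35.68 m.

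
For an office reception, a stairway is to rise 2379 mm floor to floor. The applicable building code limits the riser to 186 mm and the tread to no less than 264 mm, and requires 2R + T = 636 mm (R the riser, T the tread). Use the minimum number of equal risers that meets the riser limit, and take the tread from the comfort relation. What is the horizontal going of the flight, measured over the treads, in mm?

3240 mm

At most 186 each: 2379/186 = 12.79, giving 13 risers.
Riser R = 2379 / 13 = 183 mm, within the 186 mm limit.
From 2R + T = 636: T = 636 − 366 = 270 mm.
Going = (13 − 1) × 270 = 3240 mm.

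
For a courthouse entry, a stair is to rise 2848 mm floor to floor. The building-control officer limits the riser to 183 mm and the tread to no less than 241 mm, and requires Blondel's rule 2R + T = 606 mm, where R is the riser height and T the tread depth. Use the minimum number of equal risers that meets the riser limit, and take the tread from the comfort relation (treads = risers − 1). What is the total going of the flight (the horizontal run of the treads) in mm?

⌈2848/183⌉ = 16 risers.
Riser R = 2848 / 16 = 178 mm, within the 183 mm limit.
T = 606 − 2·178 = 250 mm, which satisfies the 241 mm minimum.
Going = (16 − 1) × 250 = 3750 mm.

3750 mm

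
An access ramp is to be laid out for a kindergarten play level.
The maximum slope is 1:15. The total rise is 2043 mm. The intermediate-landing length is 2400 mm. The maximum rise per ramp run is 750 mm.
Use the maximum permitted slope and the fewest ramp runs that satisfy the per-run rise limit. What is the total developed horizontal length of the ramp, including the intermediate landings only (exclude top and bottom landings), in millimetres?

35445 mm

2043 / 750 = 2.72, so 3 ramp runs are needed. That means 2 intermediate landings.
Ramp run (horizontal) at 1:15: 2043 × 15 = 30645 mm.
Intermediate landings: 2 × 2400 = 4800 mm.
Total developed length = 30645 + 4800 = 35445 mm.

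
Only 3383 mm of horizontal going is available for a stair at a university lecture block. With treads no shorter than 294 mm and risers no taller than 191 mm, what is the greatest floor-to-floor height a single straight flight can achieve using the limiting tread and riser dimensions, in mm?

3383 / 294 = 11.51, so 11 treads fit.
Risers = treads + 1 = 12.
Maximum height = 12 × 191 = 2292 mm.

2292 mm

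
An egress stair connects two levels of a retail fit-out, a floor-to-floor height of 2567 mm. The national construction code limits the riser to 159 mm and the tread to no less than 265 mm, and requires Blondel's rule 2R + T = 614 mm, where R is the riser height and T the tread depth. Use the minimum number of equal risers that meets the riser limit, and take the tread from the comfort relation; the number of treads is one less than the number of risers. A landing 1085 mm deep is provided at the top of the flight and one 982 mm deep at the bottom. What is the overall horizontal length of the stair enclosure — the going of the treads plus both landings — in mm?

7059 mm

⌈2567/159⌉ = 17 risers.
R = 2567 ÷ 17 = 151 mm.
From 2R + T = 614: T = 614 − 302 = 312 mm.
17 risers give 16 treads; going = 16 × 312 = 4992 mm.
Add landings: 4992 + 1085 + 982 = 7059 mm.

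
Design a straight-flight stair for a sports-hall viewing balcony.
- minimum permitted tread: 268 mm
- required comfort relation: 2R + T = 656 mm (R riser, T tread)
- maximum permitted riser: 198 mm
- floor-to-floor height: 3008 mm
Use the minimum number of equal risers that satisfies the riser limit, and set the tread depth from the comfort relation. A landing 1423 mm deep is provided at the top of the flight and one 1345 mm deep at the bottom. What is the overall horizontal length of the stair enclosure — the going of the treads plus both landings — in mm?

6968 mm

At most 198 each: 3008/198 = 15.19, giving 16 risers.
Riser R = 3008 / 16 = 188 mm, within the 198 mm limit.
Tread T = 656 − 2 × 188 = 280 mm (≥ 268 mm).
Treads = 16 − 1 = 15; going = 15 × 280 = 4200 mm.
Enclosure = 4200 + 1423 + 1345 = 6968 mm.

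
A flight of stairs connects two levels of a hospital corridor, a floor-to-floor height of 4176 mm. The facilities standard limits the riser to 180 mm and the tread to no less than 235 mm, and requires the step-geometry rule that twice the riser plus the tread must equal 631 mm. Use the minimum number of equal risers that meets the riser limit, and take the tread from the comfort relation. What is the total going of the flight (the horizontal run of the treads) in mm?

6509 mm

4176 / 180 = 23.20, so 24 risers are needed.
R = 4176 ÷ 24 = 174 mm.
T = 631 − 2·174 = 283 mm, which satisfies the 235 mm minimum.
Treads = 24 − 1 = 23; going = 23 × 283 = 6509 mm.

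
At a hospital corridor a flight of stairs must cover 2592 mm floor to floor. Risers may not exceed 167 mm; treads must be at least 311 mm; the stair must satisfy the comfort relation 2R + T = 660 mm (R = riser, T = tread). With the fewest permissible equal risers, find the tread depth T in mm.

336 mm

2592 / 167 = 15.521 → round up to 16 risers.
Each riser is 2592/16 = 162 mm (≤ 167 mm).
T = 660 − 2·162 = 336 mm, which satisfies the 311 mm minimum.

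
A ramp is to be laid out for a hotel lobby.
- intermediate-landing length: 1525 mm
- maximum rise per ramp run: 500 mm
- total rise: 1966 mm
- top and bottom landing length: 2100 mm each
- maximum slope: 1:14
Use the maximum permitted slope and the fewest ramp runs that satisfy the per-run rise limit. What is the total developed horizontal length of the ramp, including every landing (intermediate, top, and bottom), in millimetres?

36299 mm

1966 / 500 = 3.932 → round up to 4 ramp runs. That means 3 intermediate landings.
Ramp run (horizontal) at 1:14: 1966 × 14 = 27524 mm.
3 intermediate landings contribute 3 × 1525 = 4575 mm.
Top and bottom landings: 2 × 2100 = 4200 mm.
Total = 27524 + 4575 + 4200 = 36299 mm.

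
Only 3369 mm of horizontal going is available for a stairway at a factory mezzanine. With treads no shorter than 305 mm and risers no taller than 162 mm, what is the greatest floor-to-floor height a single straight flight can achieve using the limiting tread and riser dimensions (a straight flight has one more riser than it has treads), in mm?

Treads that fit: ⌊3369 / 305⌋ = 11.
Risers = treads + 1 = 12.
Maximum height = 12 × 162 = 1944 mm.

1944 mm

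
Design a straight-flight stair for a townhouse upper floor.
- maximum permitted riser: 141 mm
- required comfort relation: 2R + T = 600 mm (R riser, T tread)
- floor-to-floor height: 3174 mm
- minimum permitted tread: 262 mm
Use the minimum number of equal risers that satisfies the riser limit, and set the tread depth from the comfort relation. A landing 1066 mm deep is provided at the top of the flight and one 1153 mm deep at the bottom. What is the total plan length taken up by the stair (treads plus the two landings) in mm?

3174 / 141 = 22.511 → round up to 23 risers.
R = 3174 ÷ 23 = 138 mm.
Tread T = 600 − 2 × 138 = 324 mm (≥ 262 mm).
Going = (23 − 1) × 324 = 7128 mm.
Add landings: 7128 + 1066 + 1153 = 9347 mm.

9347 mm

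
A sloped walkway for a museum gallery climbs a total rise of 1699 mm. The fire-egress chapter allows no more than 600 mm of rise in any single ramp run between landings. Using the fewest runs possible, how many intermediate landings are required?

⌈1699/600⌉ = 3 ramp runs.
3 runs are separated by 2 intermediate landings.

2 intermediate landings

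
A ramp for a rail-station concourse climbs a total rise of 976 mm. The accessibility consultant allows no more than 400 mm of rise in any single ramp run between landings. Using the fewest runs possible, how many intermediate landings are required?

976 / 400 = 2.44, so 3 ramp runs are needed.
3 runs are separated by 2 intermediate landings.

2 intermediate landings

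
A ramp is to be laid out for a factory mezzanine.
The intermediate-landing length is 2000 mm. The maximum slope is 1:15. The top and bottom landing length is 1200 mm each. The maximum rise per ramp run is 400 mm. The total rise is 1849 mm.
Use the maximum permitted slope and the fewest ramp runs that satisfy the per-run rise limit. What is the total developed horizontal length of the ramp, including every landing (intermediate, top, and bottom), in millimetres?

1849 / 400 = 4.62, so 5 ramp runs are needed. That means 4 intermediate landings.
Ramp run (horizontal) at 1:15: 1849 × 15 = 27735 mm.
Intermediate landings: 4 × 2000 = 8000 mm.
Top and bottom landings: 2 × 1200 = 2400 mm.
Total = 27735 + 8000 + 2400 = 38135 mm.

38135 mm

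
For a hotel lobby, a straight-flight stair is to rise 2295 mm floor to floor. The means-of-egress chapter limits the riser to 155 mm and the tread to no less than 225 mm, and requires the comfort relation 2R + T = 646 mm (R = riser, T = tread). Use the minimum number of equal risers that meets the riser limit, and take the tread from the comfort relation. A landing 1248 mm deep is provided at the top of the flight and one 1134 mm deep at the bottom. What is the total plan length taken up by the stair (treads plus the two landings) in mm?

7142 mm

⌈2295/155⌉ = 15 risers.
Each riser is 2295/15 = 153 mm (≤ 155 mm).
T = 646 − 2·153 = 340 mm, which satisfies the 225 mm minimum.
15 risers give 14 treads; going = 14 × 340 = 4760 mm.
Enclosure = 4760 + 1248 + 1134 = 7142 mm.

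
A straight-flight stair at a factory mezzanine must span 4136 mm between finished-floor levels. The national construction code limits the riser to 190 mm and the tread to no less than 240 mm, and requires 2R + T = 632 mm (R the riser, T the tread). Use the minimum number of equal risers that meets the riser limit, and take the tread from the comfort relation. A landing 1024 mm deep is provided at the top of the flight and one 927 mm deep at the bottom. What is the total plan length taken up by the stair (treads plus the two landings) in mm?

7327 mm

4136 / 190 = 21.768 → round up to 22 risers.
R = 4136 ÷ 22 = 188 mm.
T = 632 − 2·188 = 256 mm, which satisfies the 240 mm minimum.
Treads = 22 − 1 = 21; going = 21 × 256 = 5376 mm.
Enclosure = 5376 + 1024 + 927 = 7327 mm.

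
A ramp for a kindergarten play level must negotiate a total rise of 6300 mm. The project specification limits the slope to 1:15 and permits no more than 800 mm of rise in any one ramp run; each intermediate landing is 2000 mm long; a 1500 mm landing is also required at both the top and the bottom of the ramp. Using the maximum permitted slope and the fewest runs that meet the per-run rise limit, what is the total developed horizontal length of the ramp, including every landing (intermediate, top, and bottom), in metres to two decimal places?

⌈6300/800⌉ = 8 ramp runs. That means 7 intermediate landings.
Ramp run (horizontal) at 1:15: 6300 × 15 = 94500 mm.
7 intermediate landings contribute 7 × 2000 = 14000 mm.
Top and bottom landings: 2 × 1500 = 3000 mm.
Total = 94500 + 14000 + 3000 = 111500 mm.
= 111.50 m.

111.50 m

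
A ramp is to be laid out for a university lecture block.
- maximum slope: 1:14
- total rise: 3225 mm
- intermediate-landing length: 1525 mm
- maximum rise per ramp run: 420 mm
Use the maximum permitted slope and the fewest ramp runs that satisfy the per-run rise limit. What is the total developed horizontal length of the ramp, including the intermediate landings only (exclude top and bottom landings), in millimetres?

3225 / 420 = 7.68, so 8 ramp runs are needed. That means 7 intermediate landings.
Ramp run (horizontal) at 1:14: 3225 × 14 = 45150 mm.
Intermediate landings: 7 × 1525 = 10675 mm.
Developed length = 45150 + 10675 = 55825 mm.

55825 mm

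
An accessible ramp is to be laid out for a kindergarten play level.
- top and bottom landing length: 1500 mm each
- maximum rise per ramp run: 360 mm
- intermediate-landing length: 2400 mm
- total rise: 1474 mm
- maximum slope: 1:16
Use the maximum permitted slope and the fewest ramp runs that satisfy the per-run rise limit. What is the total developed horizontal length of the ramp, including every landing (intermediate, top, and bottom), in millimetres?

1474 / 360 = 4.09, so 5 ramp runs are needed. That means 4 intermediate landings.
Ramp run (horizontal) at 1:16: 1474 × 16 = 23584 mm.
4 intermediate landings contribute 4 × 2400 = 9600 mm.
Top and bottom landings: 2 × 1500 = 3000 mm.
Total = 23584 + 9600 + 3000 = 36184 mm.

36184 mm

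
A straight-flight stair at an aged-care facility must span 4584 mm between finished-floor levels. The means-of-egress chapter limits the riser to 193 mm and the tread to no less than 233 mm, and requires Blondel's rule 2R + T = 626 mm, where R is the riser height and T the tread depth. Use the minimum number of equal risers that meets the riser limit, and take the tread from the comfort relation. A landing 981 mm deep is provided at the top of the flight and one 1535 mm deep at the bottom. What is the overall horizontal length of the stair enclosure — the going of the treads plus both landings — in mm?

8128 mm

4584 / 193 = 23.75, so 24 risers are needed.
Each riser is 4584/24 = 191 mm (≤ 193 mm).
Tread T = 626 − 2 × 191 = 244 mm (≥ 233 mm).
24 risers give 23 treads; going = 23 × 244 = 5612 mm.
Enclosure = 5612 + 981 + 1535 = 8128 mm.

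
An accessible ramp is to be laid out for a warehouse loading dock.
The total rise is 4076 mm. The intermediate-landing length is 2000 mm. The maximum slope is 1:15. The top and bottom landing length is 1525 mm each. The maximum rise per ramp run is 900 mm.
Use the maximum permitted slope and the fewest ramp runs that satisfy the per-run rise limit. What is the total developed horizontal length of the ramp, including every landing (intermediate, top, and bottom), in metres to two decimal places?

72.19 m

⌈4076/900⌉ = 5 ramp runs. That means 4 intermediate landings.
Ramp run (horizontal) at 1:15: 4076 × 15 = 61140 mm.
Intermediate landings: 4 × 2000 = 8000 mm.
Top and bottom landings: 2 × 1525 = 3050 mm.
Total = 61140 + 8000 + 3050 = 72190 mm.
= 72.19 m.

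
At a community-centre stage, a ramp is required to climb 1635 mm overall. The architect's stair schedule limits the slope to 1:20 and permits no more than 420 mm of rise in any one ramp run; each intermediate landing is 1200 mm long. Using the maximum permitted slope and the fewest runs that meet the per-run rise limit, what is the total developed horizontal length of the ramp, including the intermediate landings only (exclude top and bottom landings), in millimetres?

⌈1635/420⌉ = 4 ramp runs. That means 3 intermediate landings.
Horizontal run for 1635 mm of rise at 1:20 is 1635 × 20 = 32700 mm.
Intermediate landings: 3 × 1200 = 3600 mm.
Developed length = 32700 + 3600 = 36300 mm.

36300 mm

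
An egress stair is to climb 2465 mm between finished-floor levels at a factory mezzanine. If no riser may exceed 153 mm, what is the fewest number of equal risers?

17 risers

At most 153 each: 2465/153 = 16.11, giving 17 risers.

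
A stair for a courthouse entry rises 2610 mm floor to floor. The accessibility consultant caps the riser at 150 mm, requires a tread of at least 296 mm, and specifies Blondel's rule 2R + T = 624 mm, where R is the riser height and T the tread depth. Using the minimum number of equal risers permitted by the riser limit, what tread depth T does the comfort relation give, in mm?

2610 / 150 = 17.400 → round up to 18 risers.
Riser R = 2610 / 18 = 145 mm, within the 150 mm limit.
From 2R + T = 624: T = 624 − 290 = 334 mm.

334 mm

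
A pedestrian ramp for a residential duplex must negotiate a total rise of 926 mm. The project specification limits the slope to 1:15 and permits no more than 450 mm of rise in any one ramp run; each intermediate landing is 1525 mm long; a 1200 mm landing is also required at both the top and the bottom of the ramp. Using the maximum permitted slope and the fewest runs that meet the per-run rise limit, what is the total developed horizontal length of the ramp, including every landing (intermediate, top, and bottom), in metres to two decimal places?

926 / 450 = 2.06, so 3 ramp runs are needed. That means 2 intermediate landings.
Horizontal run for 926 mm of rise at 1:15 is 926 × 15 = 13890 mm.
2 intermediate landings contribute 2 × 1525 = 3050 mm.
Top and bottom landings: 2 × 1200 = 2400 mm.
Total = 13890 + 3050 + 2400 = 19340 mm.
= 19.34 m.

19.34 m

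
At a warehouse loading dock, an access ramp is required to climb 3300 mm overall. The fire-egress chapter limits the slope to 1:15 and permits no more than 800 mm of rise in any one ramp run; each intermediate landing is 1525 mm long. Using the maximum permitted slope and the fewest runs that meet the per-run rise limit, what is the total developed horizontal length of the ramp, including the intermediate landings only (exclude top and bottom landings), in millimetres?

⌈3300/800⌉ = 5 ramp runs. That means 4 intermediate landings.
Horizontal run for 3300 mm of rise at 1:15 is 3300 × 15 = 49500 mm.
Intermediate landings: 4 × 1525 = 6100 mm.
Developed length = 49500 + 6100 = 55600 mm.

55600 mm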